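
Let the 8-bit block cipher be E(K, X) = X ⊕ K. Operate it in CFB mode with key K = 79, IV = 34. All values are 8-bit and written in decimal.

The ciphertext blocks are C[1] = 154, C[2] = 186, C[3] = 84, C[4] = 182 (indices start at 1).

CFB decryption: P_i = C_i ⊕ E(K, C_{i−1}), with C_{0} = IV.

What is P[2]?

P[2] = 111

P[2]: E(K, 154) = 213; 186 ⊕ 213 = 111.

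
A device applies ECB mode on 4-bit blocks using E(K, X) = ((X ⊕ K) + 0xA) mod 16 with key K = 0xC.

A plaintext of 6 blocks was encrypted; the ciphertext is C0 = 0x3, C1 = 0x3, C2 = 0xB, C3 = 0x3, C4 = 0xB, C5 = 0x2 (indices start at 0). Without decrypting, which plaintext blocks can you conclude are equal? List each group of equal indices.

ECB encrypts each block independently with the same key, so equal ciphertext blocks imply equal plaintext blocks.
C0 = C1 = C3 = 0x3, so P0 = P1 = P3.
C2 = C4 = 0xB, so P2 = P4.

P0 = P1 = P3; P2 = P4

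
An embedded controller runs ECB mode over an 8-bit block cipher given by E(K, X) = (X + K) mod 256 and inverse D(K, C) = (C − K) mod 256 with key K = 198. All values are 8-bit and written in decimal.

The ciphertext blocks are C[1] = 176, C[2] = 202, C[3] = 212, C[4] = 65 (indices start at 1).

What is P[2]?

ECB decryption: P_i = D(K, C_i).
P[2]: D(K, 202) = 4.

P[2] = 4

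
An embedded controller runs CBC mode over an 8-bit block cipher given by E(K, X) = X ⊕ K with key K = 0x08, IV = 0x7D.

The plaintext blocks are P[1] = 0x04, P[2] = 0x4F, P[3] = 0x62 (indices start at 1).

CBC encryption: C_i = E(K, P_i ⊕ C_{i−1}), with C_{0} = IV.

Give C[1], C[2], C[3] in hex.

C[1] = 0x71, C[2] = 0x36, C[3] = 0x5C

C[1]: P[1] ⊕ 0x7D = 0x79; E(K, 0x79) = 0x71.
C[2]: P[2] ⊕ 0x71 = 0x3E; E(K, 0x3E) = 0x36.
C[3]: P[3] ⊕ 0x36 = 0x54; E(K, 0x54) = 0x5C.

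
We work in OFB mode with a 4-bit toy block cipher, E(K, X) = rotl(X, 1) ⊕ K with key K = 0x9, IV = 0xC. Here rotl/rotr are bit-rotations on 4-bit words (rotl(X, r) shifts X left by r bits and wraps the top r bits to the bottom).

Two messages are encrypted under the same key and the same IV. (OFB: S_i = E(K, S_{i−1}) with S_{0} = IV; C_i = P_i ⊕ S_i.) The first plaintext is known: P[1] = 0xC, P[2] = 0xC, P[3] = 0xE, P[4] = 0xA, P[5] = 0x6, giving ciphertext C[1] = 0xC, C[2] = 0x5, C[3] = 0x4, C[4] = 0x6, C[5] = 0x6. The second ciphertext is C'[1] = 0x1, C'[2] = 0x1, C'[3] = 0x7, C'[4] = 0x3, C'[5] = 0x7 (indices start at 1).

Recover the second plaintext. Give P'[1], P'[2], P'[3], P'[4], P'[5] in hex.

P'[1] = 0x1, P'[2] = 0x8, P'[3] = 0xD, P'[4] = 0xF, P'[5] = 0x7

In OFB with a reused IV, both messages share the same keystream S_i, so C_i ⊕ C'_i = P_i ⊕ P'_i and thus P'_i = P_i ⊕ C_i ⊕ C'_i.
P'[1]: 0xC ⊕ 0xC ⊕ 0x1 = 0x1.
P'[2]: 0xC ⊕ 0x5 ⊕ 0x1 = 0x8.
P'[3]: 0xE ⊕ 0x4 ⊕ 0x7 = 0xD.
P'[4]: 0xA ⊕ 0x6 ⊕ 0x3 = 0xF.
P'[5]: 0x6 ⊕ 0x6 ⊕ 0x7 = 0x7.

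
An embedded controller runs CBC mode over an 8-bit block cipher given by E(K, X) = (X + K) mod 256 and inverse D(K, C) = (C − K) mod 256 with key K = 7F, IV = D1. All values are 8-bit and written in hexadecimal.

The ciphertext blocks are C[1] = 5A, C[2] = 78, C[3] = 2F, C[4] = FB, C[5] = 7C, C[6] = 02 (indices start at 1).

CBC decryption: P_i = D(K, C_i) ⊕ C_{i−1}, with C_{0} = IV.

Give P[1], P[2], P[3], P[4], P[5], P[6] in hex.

P[1]: D(K, 5A) = DB; DB ⊕ D1 = 0A.
P[2]: D(K, 78) = F9; F9 ⊕ 5A = A3.
P[3]: D(K, 2F) = B0; B0 ⊕ 78 = C8.
P[4]: D(K, FB) = 7C; 7C ⊕ 2F = 53.
P[5]: D(K, 7C) = FD; FD ⊕ FB = 06.
P[6]: D(K, 02) = 83; 83 ⊕ 7C = FF.

P[1] = 0A, P[2] = A3, P[3] = C8, P[4] = 53, P[5] = 06, P[6] = FF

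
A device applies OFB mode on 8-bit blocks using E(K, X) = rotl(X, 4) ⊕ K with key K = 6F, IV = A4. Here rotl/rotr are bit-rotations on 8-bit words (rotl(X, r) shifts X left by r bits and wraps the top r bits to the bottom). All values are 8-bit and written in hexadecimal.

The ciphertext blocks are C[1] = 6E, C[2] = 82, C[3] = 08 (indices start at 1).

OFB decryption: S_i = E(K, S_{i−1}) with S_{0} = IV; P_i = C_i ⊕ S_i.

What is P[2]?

P[1]: S = E(K, A4) = 25; 6E ⊕ 25 = 4B.
P[2]: S = E(K, 25) = 3D; 82 ⊕ 3D = BF.

P[2] = BF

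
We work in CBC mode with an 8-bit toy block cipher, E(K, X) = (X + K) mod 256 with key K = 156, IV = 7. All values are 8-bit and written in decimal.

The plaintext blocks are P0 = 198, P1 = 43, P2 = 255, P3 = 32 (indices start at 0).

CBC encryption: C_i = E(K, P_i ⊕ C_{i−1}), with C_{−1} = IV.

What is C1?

C1 = 18

C0: P0 ⊕ 7 = 193; E(K, 193) = 93.
C1: P1 ⊕ 93 = 118; E(K, 118) = 18.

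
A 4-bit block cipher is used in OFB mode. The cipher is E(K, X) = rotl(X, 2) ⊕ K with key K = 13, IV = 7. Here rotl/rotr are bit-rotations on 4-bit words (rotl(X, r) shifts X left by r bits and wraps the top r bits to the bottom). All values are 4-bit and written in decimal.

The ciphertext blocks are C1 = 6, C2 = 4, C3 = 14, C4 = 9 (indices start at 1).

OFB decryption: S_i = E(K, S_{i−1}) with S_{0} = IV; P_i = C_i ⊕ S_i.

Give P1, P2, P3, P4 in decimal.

P1: S = E(K, 7) = 0; 6 ⊕ 0 = 6.
P2: S = E(K, 0) = 13; 4 ⊕ 13 = 9.
P3: S = E(K, 13) = 10; 14 ⊕ 10 = 4.
P4: S = E(K, 10) = 7; 9 ⊕ 7 = 14.

P1 = 6, P2 = 9, P3 = 4, P4 = 14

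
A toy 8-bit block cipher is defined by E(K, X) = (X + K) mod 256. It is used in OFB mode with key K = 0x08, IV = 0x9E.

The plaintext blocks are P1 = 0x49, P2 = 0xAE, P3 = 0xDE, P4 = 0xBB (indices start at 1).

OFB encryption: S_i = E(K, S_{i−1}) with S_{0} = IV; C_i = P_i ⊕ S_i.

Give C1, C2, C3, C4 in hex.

C1: S = E(K, 0x9E) = 0xA6; 0x49 ⊕ 0xA6 = 0xEF.
C2: S = E(K, 0xA6) = 0xAE; 0xAE ⊕ 0xAE = 0x00.
C3: S = E(K, 0xAE) = 0xB6; 0xDE ⊕ 0xB6 = 0x68.
C4: S = E(K, 0xB6) = 0xBE; 0xBB ⊕ 0xBE = 0x05.

C1 = 0xEF, C2 = 0x00, C3 = 0x68, C4 = 0x05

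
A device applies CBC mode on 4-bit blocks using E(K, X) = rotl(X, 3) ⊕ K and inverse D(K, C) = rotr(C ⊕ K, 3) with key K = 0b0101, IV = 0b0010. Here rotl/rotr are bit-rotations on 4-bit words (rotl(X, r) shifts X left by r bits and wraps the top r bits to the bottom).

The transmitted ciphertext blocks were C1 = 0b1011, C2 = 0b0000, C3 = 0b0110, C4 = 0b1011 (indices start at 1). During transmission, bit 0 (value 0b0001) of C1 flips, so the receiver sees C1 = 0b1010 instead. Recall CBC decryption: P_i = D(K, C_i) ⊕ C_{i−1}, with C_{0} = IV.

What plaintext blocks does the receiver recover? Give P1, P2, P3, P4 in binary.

Only C1 changed, to 0b1010. In CBC, a change in C_i garbles P_i and flips the same bit in P_{i+1}. Decrypting the received ciphertext:
P1: D(K, 0b1010) = 0b1111; 0b1111 ⊕ 0b0010 = 0b1101.
P2: D(K, 0b0000) = 0b1010; 0b1010 ⊕ 0b1010 = 0b0000.
P3: D(K, 0b0110) = 0b0110; 0b0110 ⊕ 0b0000 = 0b0110.
P4: D(K, 0b1011) = 0b1101; 0b1101 ⊕ 0b0110 = 0b1011.
Blocks that differ from the original plaintext: P1, P2.

P1 = 0b1101, P2 = 0b0000, P3 = 0b0110, P4 = 0b1011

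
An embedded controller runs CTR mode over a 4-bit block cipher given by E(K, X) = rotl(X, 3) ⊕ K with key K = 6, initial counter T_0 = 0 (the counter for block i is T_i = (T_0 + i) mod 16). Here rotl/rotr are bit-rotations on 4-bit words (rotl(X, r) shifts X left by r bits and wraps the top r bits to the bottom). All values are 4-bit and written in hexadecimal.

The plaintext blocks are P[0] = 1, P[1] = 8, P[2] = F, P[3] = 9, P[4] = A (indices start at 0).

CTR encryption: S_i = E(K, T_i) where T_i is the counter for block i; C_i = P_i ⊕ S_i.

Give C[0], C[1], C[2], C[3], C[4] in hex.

C[0]: T = 0, S = E(K, T) = 6; 1 ⊕ 6 = 7.
C[1]: T = 1, S = E(K, T) = E; 8 ⊕ E = 6.
C[2]: T = 2, S = E(K, T) = 7; F ⊕ 7 = 8.
C[3]: T = 3, S = E(K, T) = F; 9 ⊕ F = 6.
C[4]: T = 4, S = E(K, T) = 4; A ⊕ 4 = E.

C[0] = 7, C[1] = 6, C[2] = 8, C[3] = 6, C[4] = E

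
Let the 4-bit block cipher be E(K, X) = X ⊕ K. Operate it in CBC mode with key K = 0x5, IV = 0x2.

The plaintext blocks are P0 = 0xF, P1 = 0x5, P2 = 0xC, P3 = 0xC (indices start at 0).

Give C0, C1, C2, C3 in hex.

C0 = 0x8, C1 = 0x8, C2 = 0x1, C3 = 0x8

CBC encryption: C_i = E(K, P_i ⊕ C_{i−1}), with C_{−1} = IV.
C0: P0 ⊕ 0x2 = 0xD; E(K, 0xD) = 0x8.
C1: P1 ⊕ 0x8 = 0xD; E(K, 0xD) = 0x8.
C2: P2 ⊕ 0x8 = 0x4; E(K, 0x4) = 0x1.
C3: P3 ⊕ 0x1 = 0xD; E(K, 0xD) = 0x8.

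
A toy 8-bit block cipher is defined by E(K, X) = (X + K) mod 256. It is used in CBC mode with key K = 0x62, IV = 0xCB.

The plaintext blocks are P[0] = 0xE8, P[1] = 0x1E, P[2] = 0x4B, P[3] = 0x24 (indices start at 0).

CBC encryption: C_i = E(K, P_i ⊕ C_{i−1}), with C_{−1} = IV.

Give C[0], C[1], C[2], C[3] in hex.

C[0]: P[0] ⊕ 0xCB = 0x23; E(K, 0x23) = 0x85.
C[1]: P[1] ⊕ 0x85 = 0x9B; E(K, 0x9B) = 0xFD.
C[2]: P[2] ⊕ 0xFD = 0xB6; E(K, 0xB6) = 0x18.
C[3]: P[3] ⊕ 0x18 = 0x3C; E(K, 0x3C) = 0x9E.

C[0] = 0x85, C[1] = 0xFD, C[2] = 0x18, C[3] = 0x9E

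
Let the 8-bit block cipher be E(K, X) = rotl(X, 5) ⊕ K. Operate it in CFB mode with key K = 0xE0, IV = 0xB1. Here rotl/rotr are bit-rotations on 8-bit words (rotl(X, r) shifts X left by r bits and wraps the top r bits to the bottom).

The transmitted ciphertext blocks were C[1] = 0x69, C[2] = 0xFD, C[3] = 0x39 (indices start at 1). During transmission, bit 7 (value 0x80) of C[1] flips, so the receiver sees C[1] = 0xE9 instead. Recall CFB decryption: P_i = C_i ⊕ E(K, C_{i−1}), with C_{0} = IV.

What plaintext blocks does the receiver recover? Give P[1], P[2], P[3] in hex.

Only C[1] changed, to 0xE9. In CFB, a change in C_i flips the same bit in P_i and garbles P_{i+1}. Decrypting the received ciphertext:
P[1]: E(K, 0xB1) = 0xD6; 0xE9 ⊕ 0xD6 = 0x3F.
P[2]: E(K, 0xE9) = 0xDD; 0xFD ⊕ 0xDD = 0x20.
P[3]: E(K, 0xFD) = 0x5F; 0x39 ⊕ 0x5F = 0x66.
Blocks that differ from the original plaintext: P[1], P[2].

P[1] = 0x3F, P[2] = 0x20, P[3] = 0x66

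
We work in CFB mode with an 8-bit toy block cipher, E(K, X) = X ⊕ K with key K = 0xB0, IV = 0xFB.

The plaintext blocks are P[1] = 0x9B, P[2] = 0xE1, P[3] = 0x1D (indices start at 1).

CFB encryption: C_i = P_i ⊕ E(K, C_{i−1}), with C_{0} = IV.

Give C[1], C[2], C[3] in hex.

C[1] = 0xD0, C[2] = 0x81, C[3] = 0x2C

C[1]: E(K, 0xFB) = 0x4B; 0x9B ⊕ 0x4B = 0xD0.
C[2]: E(K, 0xD0) = 0x60; 0xE1 ⊕ 0x60 = 0x81.
C[3]: E(K, 0x81) = 0x31; 0x1D ⊕ 0x31 = 0x2C.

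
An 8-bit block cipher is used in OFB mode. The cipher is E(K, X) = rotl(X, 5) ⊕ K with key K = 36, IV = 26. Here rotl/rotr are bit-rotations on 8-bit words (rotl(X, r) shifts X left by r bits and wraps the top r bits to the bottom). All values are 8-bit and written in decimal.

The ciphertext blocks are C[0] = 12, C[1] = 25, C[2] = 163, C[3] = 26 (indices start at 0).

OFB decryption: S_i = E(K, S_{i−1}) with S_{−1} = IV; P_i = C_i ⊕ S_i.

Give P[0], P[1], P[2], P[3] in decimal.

P[0] = 107, P[1] = 209, P[2] = 158, P[3] = 153

P[0]: S = E(K, 26) = 103; 12 ⊕ 103 = 107.
P[1]: S = E(K, 103) = 200; 25 ⊕ 200 = 209.
P[2]: S = E(K, 200) = 61; 163 ⊕ 61 = 158.
P[3]: S = E(K, 61) = 131; 26 ⊕ 131 = 153.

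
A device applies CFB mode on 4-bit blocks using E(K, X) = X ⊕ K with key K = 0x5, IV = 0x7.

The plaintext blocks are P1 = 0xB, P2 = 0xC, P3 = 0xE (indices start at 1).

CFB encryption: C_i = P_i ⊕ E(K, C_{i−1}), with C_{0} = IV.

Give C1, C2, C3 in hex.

C1: E(K, 0x7) = 0x2; 0xB ⊕ 0x2 = 0x9.
C2: E(K, 0x9) = 0xC; 0xC ⊕ 0xC = 0x0.
C3: E(K, 0x0) = 0x5; 0xE ⊕ 0x5 = 0xB.

C1 = 0x9, C2 = 0x0, C3 = 0xB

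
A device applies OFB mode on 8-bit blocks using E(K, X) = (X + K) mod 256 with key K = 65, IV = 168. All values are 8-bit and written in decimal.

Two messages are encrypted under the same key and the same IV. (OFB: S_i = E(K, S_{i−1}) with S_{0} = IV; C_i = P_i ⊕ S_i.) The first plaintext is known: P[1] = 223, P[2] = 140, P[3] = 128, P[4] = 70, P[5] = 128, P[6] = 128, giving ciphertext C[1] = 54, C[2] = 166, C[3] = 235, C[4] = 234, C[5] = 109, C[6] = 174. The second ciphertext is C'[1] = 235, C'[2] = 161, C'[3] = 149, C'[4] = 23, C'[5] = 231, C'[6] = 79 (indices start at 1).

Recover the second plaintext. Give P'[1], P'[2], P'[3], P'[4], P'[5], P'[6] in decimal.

In OFB with a reused IV, both messages share the same keystream S_i, so C_i ⊕ C'_i = P_i ⊕ P'_i and thus P'_i = P_i ⊕ C_i ⊕ C'_i.
P'[1]: 223 ⊕ 54 ⊕ 235 = 2.
P'[2]: 140 ⊕ 166 ⊕ 161 = 139.
P'[3]: 128 ⊕ 235 ⊕ 149 = 254.
P'[4]: 70 ⊕ 234 ⊕ 23 = 187.
P'[5]: 128 ⊕ 109 ⊕ 231 = 10.
P'[6]: 128 ⊕ 174 ⊕ 79 = 97.

P'[1] = 2, P'[2] = 139, P'[3] = 254, P'[4] = 187, P'[5] = 10, P'[6] = 97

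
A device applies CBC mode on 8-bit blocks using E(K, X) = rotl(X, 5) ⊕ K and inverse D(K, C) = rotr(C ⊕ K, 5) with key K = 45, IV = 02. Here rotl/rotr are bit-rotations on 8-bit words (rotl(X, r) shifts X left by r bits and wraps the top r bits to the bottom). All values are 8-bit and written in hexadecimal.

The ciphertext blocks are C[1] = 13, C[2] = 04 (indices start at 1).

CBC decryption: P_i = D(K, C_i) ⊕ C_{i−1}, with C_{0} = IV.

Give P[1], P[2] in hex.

P[1]: D(K, 13) = B2; B2 ⊕ 02 = B0.
P[2]: D(K, 04) = 0A; 0A ⊕ 13 = 19.

P[1] = B0, P[2] = 19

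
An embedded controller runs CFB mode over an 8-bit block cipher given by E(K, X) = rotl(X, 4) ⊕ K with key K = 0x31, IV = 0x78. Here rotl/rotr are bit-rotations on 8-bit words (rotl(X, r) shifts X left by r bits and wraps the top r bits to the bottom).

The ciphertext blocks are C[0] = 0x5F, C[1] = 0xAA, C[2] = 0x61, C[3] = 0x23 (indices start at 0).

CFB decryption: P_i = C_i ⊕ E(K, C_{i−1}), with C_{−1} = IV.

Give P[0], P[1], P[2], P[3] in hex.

P[0] = 0xE9, P[1] = 0x6E, P[2] = 0xFA, P[3] = 0x04

P[0]: E(K, 0x78) = 0xB6; 0x5F ⊕ 0xB6 = 0xE9.
P[1]: E(K, 0x5F) = 0xC4; 0xAA ⊕ 0xC4 = 0x6E.
P[2]: E(K, 0xAA) = 0x9B; 0x61 ⊕ 0x9B = 0xFA.
P[3]: E(K, 0x61) = 0x27; 0x23 ⊕ 0x27 = 0x04.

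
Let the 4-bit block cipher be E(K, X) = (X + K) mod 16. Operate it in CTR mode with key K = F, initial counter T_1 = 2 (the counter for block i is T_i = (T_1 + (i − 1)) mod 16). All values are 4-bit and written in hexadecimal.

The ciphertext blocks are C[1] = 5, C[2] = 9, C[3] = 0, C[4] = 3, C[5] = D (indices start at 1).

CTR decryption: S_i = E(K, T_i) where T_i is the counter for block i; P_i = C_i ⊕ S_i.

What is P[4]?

P[4] = 7

P[4]: T = 5, S = E(K, T) = 4; 3 ⊕ 4 = 7.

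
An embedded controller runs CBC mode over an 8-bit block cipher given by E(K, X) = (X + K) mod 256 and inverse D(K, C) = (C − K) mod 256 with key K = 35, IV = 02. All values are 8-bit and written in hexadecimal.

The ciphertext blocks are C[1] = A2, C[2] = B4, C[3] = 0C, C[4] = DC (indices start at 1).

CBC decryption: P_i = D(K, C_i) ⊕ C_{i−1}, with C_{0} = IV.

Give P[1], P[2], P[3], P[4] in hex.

P[1]: D(K, A2) = 6D; 6D ⊕ 02 = 6F.
P[2]: D(K, B4) = 7F; 7F ⊕ A2 = DD.
P[3]: D(K, 0C) = D7; D7 ⊕ B4 = 63.
P[4]: D(K, DC) = A7; A7 ⊕ 0C = AB.

P[1] = 6F, P[2] = DD, P[3] = 63, P[4] = AB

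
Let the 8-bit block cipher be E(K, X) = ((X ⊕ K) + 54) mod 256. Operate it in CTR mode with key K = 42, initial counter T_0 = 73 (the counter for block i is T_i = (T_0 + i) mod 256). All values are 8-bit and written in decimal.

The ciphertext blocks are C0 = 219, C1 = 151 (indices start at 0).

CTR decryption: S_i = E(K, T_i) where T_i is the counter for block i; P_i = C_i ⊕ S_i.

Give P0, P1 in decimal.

P0 = 66, P1 = 1

P0: T = 73, S = E(K, T) = 153; 219 ⊕ 153 = 66.
P1: T = 74, S = E(K, T) = 150; 151 ⊕ 150 = 1.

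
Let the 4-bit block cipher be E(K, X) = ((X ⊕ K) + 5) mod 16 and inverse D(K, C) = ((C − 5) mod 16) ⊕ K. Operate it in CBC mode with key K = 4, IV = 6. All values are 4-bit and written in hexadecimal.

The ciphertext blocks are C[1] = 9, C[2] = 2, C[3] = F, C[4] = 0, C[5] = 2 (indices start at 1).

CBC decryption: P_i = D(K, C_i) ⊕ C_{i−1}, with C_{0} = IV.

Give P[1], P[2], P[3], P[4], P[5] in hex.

P[1] = 6, P[2] = 0, P[3] = C, P[4] = 0, P[5] = 9

P[1]: D(K, 9) = 0; 0 ⊕ 6 = 6.
P[2]: D(K, 2) = 9; 9 ⊕ 9 = 0.
P[3]: D(K, F) = E; E ⊕ 2 = C.
P[4]: D(K, 0) = F; F ⊕ F = 0.
P[5]: D(K, 2) = 9; 9 ⊕ 0 = 9.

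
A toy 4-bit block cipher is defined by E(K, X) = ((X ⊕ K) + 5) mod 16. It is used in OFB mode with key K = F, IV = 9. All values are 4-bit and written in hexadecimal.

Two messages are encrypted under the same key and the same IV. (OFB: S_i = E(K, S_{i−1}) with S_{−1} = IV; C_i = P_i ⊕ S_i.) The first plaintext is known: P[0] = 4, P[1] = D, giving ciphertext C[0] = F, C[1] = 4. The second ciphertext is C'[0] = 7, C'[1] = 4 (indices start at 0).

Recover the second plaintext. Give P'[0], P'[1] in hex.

In OFB with a reused IV, both messages share the same keystream S_i, so C_i ⊕ C'_i = P_i ⊕ P'_i and thus P'_i = P_i ⊕ C_i ⊕ C'_i.
P'[0]: 4 ⊕ F ⊕ 7 = C.
P'[1]: D ⊕ 4 ⊕ 4 = D.

P'[0] = C, P'[1] = D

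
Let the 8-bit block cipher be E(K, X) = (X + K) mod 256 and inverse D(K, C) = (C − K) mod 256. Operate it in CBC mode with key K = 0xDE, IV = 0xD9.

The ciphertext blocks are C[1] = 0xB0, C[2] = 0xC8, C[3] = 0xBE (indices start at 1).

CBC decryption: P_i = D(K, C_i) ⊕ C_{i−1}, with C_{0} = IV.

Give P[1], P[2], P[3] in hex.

P[1] = 0x0B, P[2] = 0x5A, P[3] = 0x28

P[1]: D(K, 0xB0) = 0xD2; 0xD2 ⊕ 0xD9 = 0x0B.
P[2]: D(K, 0xC8) = 0xEA; 0xEA ⊕ 0xB0 = 0x5A.
P[3]: D(K, 0xBE) = 0xE0; 0xE0 ⊕ 0xC8 = 0x28.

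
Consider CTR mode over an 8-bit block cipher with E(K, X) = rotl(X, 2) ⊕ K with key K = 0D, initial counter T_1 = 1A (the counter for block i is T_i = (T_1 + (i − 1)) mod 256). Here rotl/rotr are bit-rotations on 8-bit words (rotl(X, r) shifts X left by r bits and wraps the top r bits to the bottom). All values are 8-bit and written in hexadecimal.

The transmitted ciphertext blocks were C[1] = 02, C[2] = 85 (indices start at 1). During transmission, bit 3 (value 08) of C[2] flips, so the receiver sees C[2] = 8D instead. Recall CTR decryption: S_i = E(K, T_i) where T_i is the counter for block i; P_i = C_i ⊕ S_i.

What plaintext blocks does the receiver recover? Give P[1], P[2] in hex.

P[1] = 67, P[2] = EC

Only C[2] changed, to 8D. In CTR, a change in C_i flips the same bit in P_i only; the keystream is unaffected. Decrypting the received ciphertext:
P[1]: T = 1A, S = E(K, T) = 65; 02 ⊕ 65 = 67.
P[2]: T = 1B, S = E(K, T) = 61; 8D ⊕ 61 = EC.
Blocks that differ from the original plaintext: P[2].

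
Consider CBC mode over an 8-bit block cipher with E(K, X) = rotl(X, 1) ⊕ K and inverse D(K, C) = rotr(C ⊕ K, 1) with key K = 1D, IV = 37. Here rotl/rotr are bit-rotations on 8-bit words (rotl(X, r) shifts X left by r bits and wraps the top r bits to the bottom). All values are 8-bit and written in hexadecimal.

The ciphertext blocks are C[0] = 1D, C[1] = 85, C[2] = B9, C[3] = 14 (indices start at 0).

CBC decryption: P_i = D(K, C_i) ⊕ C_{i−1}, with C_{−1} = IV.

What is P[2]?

P[2]: D(K, B9) = 52; 52 ⊕ 85 = D7.

P[2] = D7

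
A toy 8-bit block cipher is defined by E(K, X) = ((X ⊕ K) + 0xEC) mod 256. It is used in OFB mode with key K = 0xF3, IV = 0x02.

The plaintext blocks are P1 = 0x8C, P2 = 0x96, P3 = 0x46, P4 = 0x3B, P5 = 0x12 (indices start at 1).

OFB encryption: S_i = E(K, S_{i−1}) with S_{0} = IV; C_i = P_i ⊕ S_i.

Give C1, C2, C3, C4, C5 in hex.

C1: S = E(K, 0x02) = 0xDD; 0x8C ⊕ 0xDD = 0x51.
C2: S = E(K, 0xDD) = 0x1A; 0x96 ⊕ 0x1A = 0x8C.
C3: S = E(K, 0x1A) = 0xD5; 0x46 ⊕ 0xD5 = 0x93.
C4: S = E(K, 0xD5) = 0x12; 0x3B ⊕ 0x12 = 0x29.
C5: S = E(K, 0x12) = 0xCD; 0x12 ⊕ 0xCD = 0xDF.

C1 = 0x51, C2 = 0x8C, C3 = 0x93, C4 = 0x29, C5 = 0xDF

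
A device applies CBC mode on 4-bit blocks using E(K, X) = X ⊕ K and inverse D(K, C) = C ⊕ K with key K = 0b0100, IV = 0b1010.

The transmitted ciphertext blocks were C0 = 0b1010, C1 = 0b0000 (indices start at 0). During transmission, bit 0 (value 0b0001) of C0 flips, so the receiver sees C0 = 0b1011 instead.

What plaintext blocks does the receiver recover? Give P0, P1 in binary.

CBC decryption: P_i = D(K, C_i) ⊕ C_{i−1}, with C_{−1} = IV.
Only C0 changed, to 0b1011. In CBC, a change in C_i garbles P_i and flips the same bit in P_{i+1}. Decrypting the received ciphertext:
P0: D(K, 0b1011) = 0b1111; 0b1111 ⊕ 0b1010 = 0b0101.
P1: D(K, 0b0000) = 0b0100; 0b0100 ⊕ 0b1011 = 0b1111.
Blocks that differ from the original plaintext: P0, P1.

P0 = 0b0101, P1 = 0b1111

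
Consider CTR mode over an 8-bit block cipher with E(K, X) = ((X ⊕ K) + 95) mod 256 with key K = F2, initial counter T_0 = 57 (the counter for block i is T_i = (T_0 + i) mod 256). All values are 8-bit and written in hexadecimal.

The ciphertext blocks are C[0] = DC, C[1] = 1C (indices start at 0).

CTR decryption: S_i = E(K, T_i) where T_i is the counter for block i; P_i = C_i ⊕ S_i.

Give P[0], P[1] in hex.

P[0] = E6, P[1] = 23

P[0]: T = 57, S = E(K, T) = 3A; DC ⊕ 3A = E6.
P[1]: T = 58, S = E(K, T) = 3F; 1C ⊕ 3F = 23.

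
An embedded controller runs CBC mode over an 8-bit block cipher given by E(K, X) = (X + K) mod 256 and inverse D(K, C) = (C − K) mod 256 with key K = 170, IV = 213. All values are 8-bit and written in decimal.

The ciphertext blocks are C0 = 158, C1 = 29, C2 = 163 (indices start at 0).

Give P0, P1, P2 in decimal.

CBC decryption: P_i = D(K, C_i) ⊕ C_{i−1}, with C_{−1} = IV.
P0: D(K, 158) = 244; 244 ⊕ 213 = 33.
P1: D(K, 29) = 115; 115 ⊕ 158 = 237.
P2: D(K, 163) = 249; 249 ⊕ 29 = 228.

P0 = 33, P1 = 237, P2 = 228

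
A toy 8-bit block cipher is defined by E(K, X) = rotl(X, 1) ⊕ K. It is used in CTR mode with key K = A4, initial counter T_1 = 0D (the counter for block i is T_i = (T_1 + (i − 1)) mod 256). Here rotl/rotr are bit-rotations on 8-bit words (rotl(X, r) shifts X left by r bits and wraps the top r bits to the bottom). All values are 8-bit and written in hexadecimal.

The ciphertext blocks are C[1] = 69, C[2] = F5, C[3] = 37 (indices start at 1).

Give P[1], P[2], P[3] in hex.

CTR decryption: S_i = E(K, T_i) where T_i is the counter for block i; P_i = C_i ⊕ S_i.
P[1]: T = 0D, S = E(K, T) = BE; 69 ⊕ BE = D7.
P[2]: T = 0E, S = E(K, T) = B8; F5 ⊕ B8 = 4D.
P[3]: T = 0F, S = E(K, T) = BA; 37 ⊕ BA = 8D.

P[1] = D7, P[2] = 4D, P[3] = 8D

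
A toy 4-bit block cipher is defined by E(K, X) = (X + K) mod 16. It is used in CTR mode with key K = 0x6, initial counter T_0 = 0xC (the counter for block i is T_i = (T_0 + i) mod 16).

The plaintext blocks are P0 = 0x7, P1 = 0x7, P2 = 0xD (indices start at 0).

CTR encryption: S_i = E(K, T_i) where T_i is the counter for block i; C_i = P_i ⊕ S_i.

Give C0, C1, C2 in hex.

C0 = 0x5, C1 = 0x4, C2 = 0x9

C0: T = 0xC, S = E(K, T) = 0x2; 0x7 ⊕ 0x2 = 0x5.
C1: T = 0xD, S = E(K, T) = 0x3; 0x7 ⊕ 0x3 = 0x4.
C2: T = 0xE, S = E(K, T) = 0x4; 0xD ⊕ 0x4 = 0x9.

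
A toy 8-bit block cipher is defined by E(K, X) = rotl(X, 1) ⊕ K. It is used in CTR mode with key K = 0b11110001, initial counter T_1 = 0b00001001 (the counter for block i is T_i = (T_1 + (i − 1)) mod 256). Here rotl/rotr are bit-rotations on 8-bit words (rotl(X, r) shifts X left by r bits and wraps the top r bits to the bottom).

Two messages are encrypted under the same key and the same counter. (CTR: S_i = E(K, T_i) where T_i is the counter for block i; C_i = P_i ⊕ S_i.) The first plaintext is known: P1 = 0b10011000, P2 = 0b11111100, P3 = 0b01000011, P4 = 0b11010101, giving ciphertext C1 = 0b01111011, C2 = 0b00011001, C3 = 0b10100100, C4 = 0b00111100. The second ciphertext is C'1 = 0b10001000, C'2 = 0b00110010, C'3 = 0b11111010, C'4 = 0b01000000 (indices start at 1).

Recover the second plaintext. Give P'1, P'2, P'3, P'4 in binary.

P'1 = 0b01101011, P'2 = 0b11010111, P'3 = 0b00011101, P'4 = 0b10101001

In CTR with a reused counter, both messages share the same keystream S_i, so C_i ⊕ C'_i = P_i ⊕ P'_i and thus P'_i = P_i ⊕ C_i ⊕ C'_i.
P'1: 0b10011000 ⊕ 0b01111011 ⊕ 0b10001000 = 0b01101011.
P'2: 0b11111100 ⊕ 0b00011001 ⊕ 0b00110010 = 0b11010111.
P'3: 0b01000011 ⊕ 0b10100100 ⊕ 0b11111010 = 0b00011101.
P'4: 0b11010101 ⊕ 0b00111100 ⊕ 0b01000000 = 0b10101001.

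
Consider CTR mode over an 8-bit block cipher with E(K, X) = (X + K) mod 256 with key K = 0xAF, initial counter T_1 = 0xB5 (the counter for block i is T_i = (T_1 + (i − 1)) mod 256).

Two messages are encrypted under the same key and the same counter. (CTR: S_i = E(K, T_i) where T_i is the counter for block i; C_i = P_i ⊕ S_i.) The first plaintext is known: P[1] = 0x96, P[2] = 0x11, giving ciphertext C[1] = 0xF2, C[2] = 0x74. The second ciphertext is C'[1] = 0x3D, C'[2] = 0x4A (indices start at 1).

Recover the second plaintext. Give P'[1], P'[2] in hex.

In CTR with a reused counter, both messages share the same keystream S_i, so C_i ⊕ C'_i = P_i ⊕ P'_i and thus P'_i = P_i ⊕ C_i ⊕ C'_i.
P'[1]: 0x96 ⊕ 0xF2 ⊕ 0x3D = 0x59.
P'[2]: 0x11 ⊕ 0x74 ⊕ 0x4A = 0x2F.

P'[1] = 0x59, P'[2] = 0x2F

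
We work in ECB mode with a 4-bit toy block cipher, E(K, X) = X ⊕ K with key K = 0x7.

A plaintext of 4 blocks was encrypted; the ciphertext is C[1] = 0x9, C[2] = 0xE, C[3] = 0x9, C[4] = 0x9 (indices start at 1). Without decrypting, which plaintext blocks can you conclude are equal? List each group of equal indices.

P[1] = P[3] = P[4]

ECB encrypts each block independently with the same key, so equal ciphertext blocks imply equal plaintext blocks.
C[1] = C[3] = C[4] = 0x9, so P[1] = P[3] = P[4].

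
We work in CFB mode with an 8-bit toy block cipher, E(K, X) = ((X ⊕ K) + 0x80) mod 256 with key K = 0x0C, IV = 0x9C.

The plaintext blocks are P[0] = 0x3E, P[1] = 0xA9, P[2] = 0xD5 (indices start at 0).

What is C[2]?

C[2] = 0x52

CFB encryption: C_i = P_i ⊕ E(K, C_{i−1}), with C_{−1} = IV.
C[0]: E(K, 0x9C) = 0x10; 0x3E ⊕ 0x10 = 0x2E.
C[1]: E(K, 0x2E) = 0xA2; 0xA9 ⊕ 0xA2 = 0x0B.
C[2]: E(K, 0x0B) = 0x87; 0xD5 ⊕ 0x87 = 0x52.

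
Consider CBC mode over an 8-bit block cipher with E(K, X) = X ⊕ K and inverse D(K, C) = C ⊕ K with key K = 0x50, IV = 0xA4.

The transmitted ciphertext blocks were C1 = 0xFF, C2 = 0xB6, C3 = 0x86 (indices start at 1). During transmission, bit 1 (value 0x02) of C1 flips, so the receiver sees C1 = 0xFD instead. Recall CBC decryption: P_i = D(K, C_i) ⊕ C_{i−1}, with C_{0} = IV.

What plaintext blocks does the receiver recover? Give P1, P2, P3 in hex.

P1 = 0x09, P2 = 0x1B, P3 = 0x60

Only C1 changed, to 0xFD. In CBC, a change in C_i garbles P_i and flips the same bit in P_{i+1}. Decrypting the received ciphertext:
P1: D(K, 0xFD) = 0xAD; 0xAD ⊕ 0xA4 = 0x09.
P2: D(K, 0xB6) = 0xE6; 0xE6 ⊕ 0xFD = 0x1B.
P3: D(K, 0x86) = 0xD6; 0xD6 ⊕ 0xB6 = 0x60.
Blocks that differ from the original plaintext: P1, P2.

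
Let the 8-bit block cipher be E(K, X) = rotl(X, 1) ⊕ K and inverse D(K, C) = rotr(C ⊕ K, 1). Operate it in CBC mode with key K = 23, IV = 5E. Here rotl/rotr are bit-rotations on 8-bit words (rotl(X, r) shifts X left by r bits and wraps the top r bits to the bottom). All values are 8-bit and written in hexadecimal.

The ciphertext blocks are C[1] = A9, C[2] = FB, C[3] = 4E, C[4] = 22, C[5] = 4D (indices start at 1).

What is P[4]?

CBC decryption: P_i = D(K, C_i) ⊕ C_{i−1}, with C_{0} = IV.
P[4]: D(K, 22) = 80; 80 ⊕ 4E = CE.

P[4] = CE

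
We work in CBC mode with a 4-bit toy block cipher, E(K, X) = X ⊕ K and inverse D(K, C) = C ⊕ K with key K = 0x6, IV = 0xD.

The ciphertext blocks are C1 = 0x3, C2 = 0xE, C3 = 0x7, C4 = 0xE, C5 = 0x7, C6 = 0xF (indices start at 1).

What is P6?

CBC decryption: P_i = D(K, C_i) ⊕ C_{i−1}, with C_{0} = IV.
P6: D(K, 0xF) = 0x9; 0x9 ⊕ 0x7 = 0xE.

P6 = 0xE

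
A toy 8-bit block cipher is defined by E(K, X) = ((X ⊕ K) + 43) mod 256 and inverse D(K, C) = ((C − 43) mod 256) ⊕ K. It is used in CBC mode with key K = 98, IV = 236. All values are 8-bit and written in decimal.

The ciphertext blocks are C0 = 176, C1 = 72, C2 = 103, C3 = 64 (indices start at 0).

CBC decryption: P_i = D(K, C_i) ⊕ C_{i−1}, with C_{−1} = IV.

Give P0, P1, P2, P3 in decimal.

P0: D(K, 176) = 231; 231 ⊕ 236 = 11.
P1: D(K, 72) = 127; 127 ⊕ 176 = 207.
P2: D(K, 103) = 94; 94 ⊕ 72 = 22.
P3: D(K, 64) = 119; 119 ⊕ 103 = 16.

P0 = 11, P1 = 207, P2 = 22, P3 = 16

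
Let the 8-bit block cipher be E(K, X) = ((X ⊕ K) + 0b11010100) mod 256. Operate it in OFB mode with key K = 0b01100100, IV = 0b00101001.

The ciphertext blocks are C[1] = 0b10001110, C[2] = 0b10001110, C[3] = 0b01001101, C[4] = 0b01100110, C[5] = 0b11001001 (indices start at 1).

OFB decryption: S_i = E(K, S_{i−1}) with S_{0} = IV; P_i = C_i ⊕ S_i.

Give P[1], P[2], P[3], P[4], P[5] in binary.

P[1] = 0b10101111, P[2] = 0b10010111, P[3] = 0b00011100, P[4] = 0b01101111, P[5] = 0b10001000

P[1]: S = E(K, 0b00101001) = 0b00100001; 0b10001110 ⊕ 0b00100001 = 0b10101111.
P[2]: S = E(K, 0b00100001) = 0b00011001; 0b10001110 ⊕ 0b00011001 = 0b10010111.
P[3]: S = E(K, 0b00011001) = 0b01010001; 0b01001101 ⊕ 0b01010001 = 0b00011100.
P[4]: S = E(K, 0b01010001) = 0b00001001; 0b01100110 ⊕ 0b00001001 = 0b01101111.
P[5]: S = E(K, 0b00001001) = 0b01000001; 0b11001001 ⊕ 0b01000001 = 0b10001000.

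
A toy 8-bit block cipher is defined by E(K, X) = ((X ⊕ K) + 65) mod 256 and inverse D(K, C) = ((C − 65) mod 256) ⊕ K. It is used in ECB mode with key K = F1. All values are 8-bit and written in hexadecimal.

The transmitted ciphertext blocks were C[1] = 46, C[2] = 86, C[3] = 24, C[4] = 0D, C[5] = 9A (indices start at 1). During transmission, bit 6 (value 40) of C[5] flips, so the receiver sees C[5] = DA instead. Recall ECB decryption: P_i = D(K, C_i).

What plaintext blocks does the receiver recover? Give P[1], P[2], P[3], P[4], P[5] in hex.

Only C[5] changed, to DA. In ECB, a change in C_i affects only P_i. Decrypting the received ciphertext:
P[1]: D(K, 46) = 10.
P[2]: D(K, 86) = D0.
P[3]: D(K, 24) = 4E.
P[4]: D(K, 0D) = 59.
P[5]: D(K, DA) = 84.
Blocks that differ from the original plaintext: P[5].

P[1] = 10, P[2] = D0, P[3] = 4E, P[4] = 59, P[5] = 84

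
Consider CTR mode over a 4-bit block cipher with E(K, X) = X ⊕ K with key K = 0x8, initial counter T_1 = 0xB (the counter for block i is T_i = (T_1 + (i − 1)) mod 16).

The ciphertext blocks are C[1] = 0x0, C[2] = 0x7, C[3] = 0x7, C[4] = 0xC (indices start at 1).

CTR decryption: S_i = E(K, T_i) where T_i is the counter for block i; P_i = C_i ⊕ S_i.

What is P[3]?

P[3] = 0x2

P[3]: T = 0xD, S = E(K, T) = 0x5; 0x7 ⊕ 0x5 = 0x2.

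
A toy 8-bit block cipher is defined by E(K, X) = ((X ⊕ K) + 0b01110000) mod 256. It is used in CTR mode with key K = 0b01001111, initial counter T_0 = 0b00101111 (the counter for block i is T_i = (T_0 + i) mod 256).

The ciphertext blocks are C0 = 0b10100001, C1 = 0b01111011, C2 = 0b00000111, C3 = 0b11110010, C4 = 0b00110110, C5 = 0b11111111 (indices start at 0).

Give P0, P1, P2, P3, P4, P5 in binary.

CTR decryption: S_i = E(K, T_i) where T_i is the counter for block i; P_i = C_i ⊕ S_i.
P0: T = 0b00101111, S = E(K, T) = 0b11010000; 0b10100001 ⊕ 0b11010000 = 0b01110001.
P1: T = 0b00110000, S = E(K, T) = 0b11101111; 0b01111011 ⊕ 0b11101111 = 0b10010100.
P2: T = 0b00110001, S = E(K, T) = 0b11101110; 0b00000111 ⊕ 0b11101110 = 0b11101001.
P3: T = 0b00110010, S = E(K, T) = 0b11101101; 0b11110010 ⊕ 0b11101101 = 0b00011111.
P4: T = 0b00110011, S = E(K, T) = 0b11101100; 0b00110110 ⊕ 0b11101100 = 0b11011010.
P5: T = 0b00110100, S = E(K, T) = 0b11101011; 0b11111111 ⊕ 0b11101011 = 0b00010100.

P0 = 0b01110001, P1 = 0b10010100, P2 = 0b11101001, P3 = 0b00011111, P4 = 0b11011010, P5 = 0b00010100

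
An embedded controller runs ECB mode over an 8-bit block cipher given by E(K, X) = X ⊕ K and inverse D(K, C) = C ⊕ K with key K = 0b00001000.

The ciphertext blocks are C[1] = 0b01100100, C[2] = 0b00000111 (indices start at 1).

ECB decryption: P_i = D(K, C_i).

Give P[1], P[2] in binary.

P[1]: D(K, 0b01100100) = 0b01101100.
P[2]: D(K, 0b00000111) = 0b00001111.

P[1] = 0b01101100, P[2] = 0b00001111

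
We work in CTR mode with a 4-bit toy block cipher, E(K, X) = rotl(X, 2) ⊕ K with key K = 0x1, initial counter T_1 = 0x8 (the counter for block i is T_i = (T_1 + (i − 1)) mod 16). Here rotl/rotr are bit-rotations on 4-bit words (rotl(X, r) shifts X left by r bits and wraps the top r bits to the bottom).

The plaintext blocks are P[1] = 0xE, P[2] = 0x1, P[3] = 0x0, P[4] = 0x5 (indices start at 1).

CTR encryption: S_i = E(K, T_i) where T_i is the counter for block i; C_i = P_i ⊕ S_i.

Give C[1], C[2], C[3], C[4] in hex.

C[1] = 0xD, C[2] = 0x6, C[3] = 0xB, C[4] = 0xA

C[1]: T = 0x8, S = E(K, T) = 0x3; 0xE ⊕ 0x3 = 0xD.
C[2]: T = 0x9, S = E(K, T) = 0x7; 0x1 ⊕ 0x7 = 0x6.
C[3]: T = 0xA, S = E(K, T) = 0xB; 0x0 ⊕ 0xB = 0xB.
C[4]: T = 0xB, S = E(K, T) = 0xF; 0x5 ⊕ 0xF = 0xA.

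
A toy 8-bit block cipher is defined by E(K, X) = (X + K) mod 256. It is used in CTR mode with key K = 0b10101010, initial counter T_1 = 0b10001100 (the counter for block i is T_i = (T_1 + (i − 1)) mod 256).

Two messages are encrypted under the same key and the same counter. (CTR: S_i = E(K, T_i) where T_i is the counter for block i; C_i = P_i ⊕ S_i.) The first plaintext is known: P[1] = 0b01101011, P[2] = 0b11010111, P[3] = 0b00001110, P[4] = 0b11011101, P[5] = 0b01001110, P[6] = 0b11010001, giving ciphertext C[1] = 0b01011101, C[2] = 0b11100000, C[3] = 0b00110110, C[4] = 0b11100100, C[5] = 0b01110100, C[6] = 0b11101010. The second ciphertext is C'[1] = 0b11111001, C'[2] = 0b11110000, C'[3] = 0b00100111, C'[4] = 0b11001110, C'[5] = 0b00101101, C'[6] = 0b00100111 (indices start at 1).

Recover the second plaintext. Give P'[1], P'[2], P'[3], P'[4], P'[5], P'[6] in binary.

In CTR with a reused counter, both messages share the same keystream S_i, so C_i ⊕ C'_i = P_i ⊕ P'_i and thus P'_i = P_i ⊕ C_i ⊕ C'_i.
P'[1]: 0b01101011 ⊕ 0b01011101 ⊕ 0b11111001 = 0b11001111.
P'[2]: 0b11010111 ⊕ 0b11100000 ⊕ 0b11110000 = 0b11000111.
P'[3]: 0b00001110 ⊕ 0b00110110 ⊕ 0b00100111 = 0b00011111.
P'[4]: 0b11011101 ⊕ 0b11100100 ⊕ 0b11001110 = 0b11110111.
P'[5]: 0b01001110 ⊕ 0b01110100 ⊕ 0b00101101 = 0b00010111.
P'[6]: 0b11010001 ⊕ 0b11101010 ⊕ 0b00100111 = 0b00011100.

P'[1] = 0b11001111, P'[2] = 0b11000111, P'[3] = 0b00011111, P'[4] = 0b11110111, P'[5] = 0b00010111, P'[6] = 0b00011100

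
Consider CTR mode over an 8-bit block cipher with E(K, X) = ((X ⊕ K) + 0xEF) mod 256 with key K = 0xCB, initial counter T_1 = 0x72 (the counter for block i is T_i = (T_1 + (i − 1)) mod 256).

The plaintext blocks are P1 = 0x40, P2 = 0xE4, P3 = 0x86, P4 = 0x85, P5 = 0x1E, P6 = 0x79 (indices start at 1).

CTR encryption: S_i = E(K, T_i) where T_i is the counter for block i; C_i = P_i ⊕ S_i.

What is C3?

C3 = 0x28

C1: T = 0x72, S = E(K, T) = 0xA8; 0x40 ⊕ 0xA8 = 0xE8.
C2: T = 0x73, S = E(K, T) = 0xA7; 0xE4 ⊕ 0xA7 = 0x43.
C3: T = 0x74, S = E(K, T) = 0xAE; 0x86 ⊕ 0xAE = 0x28.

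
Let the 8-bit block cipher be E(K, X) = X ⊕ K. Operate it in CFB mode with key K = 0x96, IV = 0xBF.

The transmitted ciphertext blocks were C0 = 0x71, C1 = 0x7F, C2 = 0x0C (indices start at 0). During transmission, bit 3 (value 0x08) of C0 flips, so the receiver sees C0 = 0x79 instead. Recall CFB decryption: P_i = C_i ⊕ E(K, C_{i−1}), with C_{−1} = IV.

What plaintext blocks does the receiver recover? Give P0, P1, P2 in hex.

Only C0 changed, to 0x79. In CFB, a change in C_i flips the same bit in P_i and garbles P_{i+1}. Decrypting the received ciphertext:
P0: E(K, 0xBF) = 0x29; 0x79 ⊕ 0x29 = 0x50.
P1: E(K, 0x79) = 0xEF; 0x7F ⊕ 0xEF = 0x90.
P2: E(K, 0x7F) = 0xE9; 0x0C ⊕ 0xE9 = 0xE5.
Blocks that differ from the original plaintext: P0, P1.

P0 = 0x50, P1 = 0x90, P2 = 0xE5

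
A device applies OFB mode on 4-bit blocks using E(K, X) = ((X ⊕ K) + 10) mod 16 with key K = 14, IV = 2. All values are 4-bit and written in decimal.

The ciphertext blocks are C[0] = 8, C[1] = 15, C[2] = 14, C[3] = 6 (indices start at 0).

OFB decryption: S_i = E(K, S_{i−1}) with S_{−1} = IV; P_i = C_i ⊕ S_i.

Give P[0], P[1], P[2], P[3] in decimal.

P[0] = 14, P[1] = 13, P[2] = 8, P[3] = 4

P[0]: S = E(K, 2) = 6; 8 ⊕ 6 = 14.
P[1]: S = E(K, 6) = 2; 15 ⊕ 2 = 13.
P[2]: S = E(K, 2) = 6; 14 ⊕ 6 = 8.
P[3]: S = E(K, 6) = 2; 6 ⊕ 2 = 4.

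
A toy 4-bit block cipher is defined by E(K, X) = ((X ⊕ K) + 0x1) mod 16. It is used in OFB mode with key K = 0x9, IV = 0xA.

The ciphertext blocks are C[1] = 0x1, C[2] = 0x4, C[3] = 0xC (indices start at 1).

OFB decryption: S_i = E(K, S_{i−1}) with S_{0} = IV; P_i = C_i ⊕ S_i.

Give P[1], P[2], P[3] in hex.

P[1] = 0x5, P[2] = 0xA, P[3] = 0x4

P[1]: S = E(K, 0xA) = 0x4; 0x1 ⊕ 0x4 = 0x5.
P[2]: S = E(K, 0x4) = 0xE; 0x4 ⊕ 0xE = 0xA.
P[3]: S = E(K, 0xE) = 0x8; 0xC ⊕ 0x8 = 0x4.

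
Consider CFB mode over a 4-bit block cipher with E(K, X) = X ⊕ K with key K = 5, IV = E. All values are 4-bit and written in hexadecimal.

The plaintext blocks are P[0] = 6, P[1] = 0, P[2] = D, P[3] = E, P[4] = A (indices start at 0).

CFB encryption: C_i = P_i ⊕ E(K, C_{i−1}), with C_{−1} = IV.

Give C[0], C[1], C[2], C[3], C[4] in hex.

C[0] = D, C[1] = 8, C[2] = 0, C[3] = B, C[4] = 4

C[0]: E(K, E) = B; 6 ⊕ B = D.
C[1]: E(K, D) = 8; 0 ⊕ 8 = 8.
C[2]: E(K, 8) = D; D ⊕ D = 0.
C[3]: E(K, 0) = 5; E ⊕ 5 = B.
C[4]: E(K, B) = E; A ⊕ E = 4.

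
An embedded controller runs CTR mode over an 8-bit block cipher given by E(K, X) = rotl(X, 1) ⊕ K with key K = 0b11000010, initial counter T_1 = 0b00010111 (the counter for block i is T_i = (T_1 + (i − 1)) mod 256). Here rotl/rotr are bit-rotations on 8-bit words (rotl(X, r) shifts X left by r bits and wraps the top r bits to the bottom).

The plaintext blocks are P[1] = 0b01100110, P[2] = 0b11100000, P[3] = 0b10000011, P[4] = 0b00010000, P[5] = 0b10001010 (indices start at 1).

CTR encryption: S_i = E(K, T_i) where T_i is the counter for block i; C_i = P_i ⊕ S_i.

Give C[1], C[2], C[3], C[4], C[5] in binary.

C[1] = 0b10001010, C[2] = 0b00010010, C[3] = 0b01110011, C[4] = 0b11100110, C[5] = 0b01111110

C[1]: T = 0b00010111, S = E(K, T) = 0b11101100; 0b01100110 ⊕ 0b11101100 = 0b10001010.
C[2]: T = 0b00011000, S = E(K, T) = 0b11110010; 0b11100000 ⊕ 0b11110010 = 0b00010010.
C[3]: T = 0b00011001, S = E(K, T) = 0b11110000; 0b10000011 ⊕ 0b11110000 = 0b01110011.
C[4]: T = 0b00011010, S = E(K, T) = 0b11110110; 0b00010000 ⊕ 0b11110110 = 0b11100110.
C[5]: T = 0b00011011, S = E(K, T) = 0b11110100; 0b10001010 ⊕ 0b11110100 = 0b01111110.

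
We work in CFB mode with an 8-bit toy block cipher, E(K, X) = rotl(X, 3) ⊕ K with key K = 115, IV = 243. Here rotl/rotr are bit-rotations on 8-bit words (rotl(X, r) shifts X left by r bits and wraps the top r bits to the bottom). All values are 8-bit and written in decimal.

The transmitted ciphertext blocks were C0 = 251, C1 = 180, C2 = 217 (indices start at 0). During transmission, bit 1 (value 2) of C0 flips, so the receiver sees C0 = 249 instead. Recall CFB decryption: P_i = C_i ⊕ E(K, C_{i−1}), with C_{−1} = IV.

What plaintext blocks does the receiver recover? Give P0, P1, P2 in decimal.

Only C0 changed, to 249. In CFB, a change in C_i flips the same bit in P_i and garbles P_{i+1}. Decrypting the received ciphertext:
P0: E(K, 243) = 236; 249 ⊕ 236 = 21.
P1: E(K, 249) = 188; 180 ⊕ 188 = 8.
P2: E(K, 180) = 214; 217 ⊕ 214 = 15.
Blocks that differ from the original plaintext: P0, P1.

P0 = 21, P1 = 8, P2 = 15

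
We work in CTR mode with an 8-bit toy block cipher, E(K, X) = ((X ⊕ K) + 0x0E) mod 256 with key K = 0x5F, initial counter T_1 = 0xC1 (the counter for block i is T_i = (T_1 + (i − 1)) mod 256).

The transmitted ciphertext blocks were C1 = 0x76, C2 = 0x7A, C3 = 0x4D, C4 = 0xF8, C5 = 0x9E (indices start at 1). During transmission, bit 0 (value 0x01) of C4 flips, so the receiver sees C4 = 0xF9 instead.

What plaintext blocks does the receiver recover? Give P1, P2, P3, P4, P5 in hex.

CTR decryption: S_i = E(K, T_i) where T_i is the counter for block i; P_i = C_i ⊕ S_i.
Only C4 changed, to 0xF9. In CTR, a change in C_i flips the same bit in P_i only; the keystream is unaffected. Decrypting the received ciphertext:
P1: T = 0xC1, S = E(K, T) = 0xAC; 0x76 ⊕ 0xAC = 0xDA.
P2: T = 0xC2, S = E(K, T) = 0xAB; 0x7A ⊕ 0xAB = 0xD1.
P3: T = 0xC3, S = E(K, T) = 0xAA; 0x4D ⊕ 0xAA = 0xE7.
P4: T = 0xC4, S = E(K, T) = 0xA9; 0xF9 ⊕ 0xA9 = 0x50.
P5: T = 0xC5, S = E(K, T) = 0xA8; 0x9E ⊕ 0xA8 = 0x36.
Blocks that differ from the original plaintext: P4.

P1 = 0xDA, P2 = 0xD1, P3 = 0xE7, P4 = 0x50, P5 = 0x36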